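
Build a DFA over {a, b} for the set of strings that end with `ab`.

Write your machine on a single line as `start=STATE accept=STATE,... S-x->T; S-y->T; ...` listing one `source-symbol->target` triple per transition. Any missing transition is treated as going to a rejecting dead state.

Remember how much of `ab` the current input suffix matches. State q0 means no match yet; q1 means the last symbol is `a`; q2 means the last 2 symbols are `ab`. Only q2 accepts. On a mismatch, fall back to the longest proper suffix that is still a prefix of `ab`.
A 3-state machine:
        a   b  
>  q0   q1  q0 
   q1   q1  q2 
 * q2   q1  q0 
(> = start, * = accepting)

start=q0; accept=q2; q0-a->q1; q0-b->q0; q1-a->q1; q1-b->q2; q2-a->q1; q2-b->q0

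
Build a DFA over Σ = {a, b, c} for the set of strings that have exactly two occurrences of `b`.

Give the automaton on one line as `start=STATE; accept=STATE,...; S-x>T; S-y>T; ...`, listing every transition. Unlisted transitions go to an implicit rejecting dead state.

Count `b`s, saturating at 3: states s0 through s2 mean 0 through 2 `b`s seen; s3 means more than 2. Each `b` increments (capped at s3); other symbols loop. Accept from {s2}.
4 states suffice.
        a   b   c  
>  s0   s0  s1  s0 
   s1   s1  s2  s1 
 * s2   s2  s3  s2 
   s3   s3  s3  s3 
(> = start, * = accepting)

start=s0; accept=s2; s0-a>s0; s0-b>s1; s0-c>s0; s1-a>s1; s1-b>s2; s1-c>s1; s2-a>s2; s2-b>s3; s2-c>s2; s3-a>s3; s3-b>s3; s3-c>s3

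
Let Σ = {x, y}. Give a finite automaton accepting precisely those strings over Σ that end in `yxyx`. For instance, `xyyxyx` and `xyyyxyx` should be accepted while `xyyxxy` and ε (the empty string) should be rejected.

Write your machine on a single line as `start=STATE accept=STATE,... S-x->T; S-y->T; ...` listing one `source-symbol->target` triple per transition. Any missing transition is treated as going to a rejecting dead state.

start=q0; accept=q4; q0-x->q0; q0-y->q1; q1-x->q2; q1-y->q1; q2-x->q0; q2-y->q3; q3-x->q4; q3-y->q1; q4-x->q0; q4-y->q3

Let each state record the length of the longest suffix of the input read so far that is also a prefix of `yxyx`. q1 means the last symbol is `y`; q2 means the last 2 symbols are `yx`; q3 means the last 3 symbols are `yxy`; q4 means the last 4 symbols are `yxyx`. Accept only at q4, where the string currently ends in `yxyx`.
A 5-state machine:
        x   y  
>  q0   q0  q1 
   q1   q2  q1 
   q2   q0  q3 
   q3   q4  q1 
 * q4   q0  q3 
(> = start, * = accepting)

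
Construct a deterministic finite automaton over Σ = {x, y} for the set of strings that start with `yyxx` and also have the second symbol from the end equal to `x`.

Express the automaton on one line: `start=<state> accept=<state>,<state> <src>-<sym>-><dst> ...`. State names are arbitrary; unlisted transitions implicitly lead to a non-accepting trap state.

start=s0 accept=s5,s6 s0-x->s1 s0-y->s2 s1-x->s1 s1-y->s1 s2-x->s1 s2-y->s3 s3-x->s4 s3-y->s1 s4-x->s5 s4-y->s1 s5-x->s5 s5-y->s6 s6-x->s7 s6-y->s8 s7-x->s5 s7-y->s6 s8-x->s7 s8-y->s8

Run two small machines in parallel and take their product. The first has 6 states tracking whether the input so far still matches the prefix `yyxx`; the second has 7 states tracking the last 2 symbols read. A product state is a pair (one from each), accepting exactly when both do. After merging equivalent states the machine shrinks.
9 states suffice.
        x   y  
>  s0   s1  s2 
   s1   s1  s1 
   s2   s1  s3 
   s3   s4  s1 
   s4   s5  s1 
 * s5   s5  s6 
 * s6   s7  s8 
   s7   s5  s6 
   s8   s7  s8 
(> = start, * = accepting)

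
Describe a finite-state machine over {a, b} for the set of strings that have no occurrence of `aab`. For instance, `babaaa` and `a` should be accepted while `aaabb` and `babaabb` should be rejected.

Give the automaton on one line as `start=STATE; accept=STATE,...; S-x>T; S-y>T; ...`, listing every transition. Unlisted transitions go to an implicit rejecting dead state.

Track partial matches of the forbidden pattern `aab`. State q3 is a dead state reached once `aab` has occurred; every other state accepts. q0 means no part of `aab` is currently matched.
With 4 states:
        a   b  
>* q0   q1  q0 
 * q1   q2  q0 
 * q2   q2  q3 
   q3   q3  q3 
(> = start, * = accepting)

start=q0; accept=q0,q1,q2; q0-a>q1; q0-b>q0; q1-a>q2; q1-b>q0; q2-a>q2; q2-b>q3; q3-a>q3; q3-b>q3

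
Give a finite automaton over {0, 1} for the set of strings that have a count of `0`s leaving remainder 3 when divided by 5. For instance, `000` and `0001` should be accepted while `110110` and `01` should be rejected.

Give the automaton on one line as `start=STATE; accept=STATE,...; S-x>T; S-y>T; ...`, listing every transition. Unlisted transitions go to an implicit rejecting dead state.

The only thing that matters is how many `0`s have appeared, reduced mod 5. Use one state per residue: s0 for 0, …, s4 for 4. Reading `0` moves to the next residue; anything else stays put. s3 is accepting.
        0   1  
>  s0   s1  s0 
   s1   s2  s1 
   s2   s3  s2 
 * s3   s4  s3 
   s4   s0  s4 
(> = start, * = accepting)

start=s0; accept=s3; s0-0>s1; s0-1>s0; s1-0>s2; s1-1>s1; s2-0>s3; s2-1>s2; s3-0>s4; s3-1>s3; s4-0>s0; s4-1>s4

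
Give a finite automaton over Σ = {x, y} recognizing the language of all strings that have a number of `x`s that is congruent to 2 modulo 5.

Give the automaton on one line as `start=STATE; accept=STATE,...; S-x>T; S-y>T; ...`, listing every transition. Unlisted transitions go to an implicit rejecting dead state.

Keep the running count of `x`s modulo 5: each `x` advances along the cycle q0 → q1 → q2 → q3 → q4 → q0 while other symbols loop. Accept at q2.
        x   y  
>  q0   q1  q0 
   q1   q2  q1 
 * q2   q3  q2 
   q3   q4  q3 
   q4   q0  q4 
(> = start, * = accepting)

start=q0; accept=q2; q0-x>q1; q0-y>q0; q1-x>q2; q1-y>q1; q2-x>q3; q2-y>q2; q3-x>q4; q3-y>q3; q4-x>q0; q4-y>q4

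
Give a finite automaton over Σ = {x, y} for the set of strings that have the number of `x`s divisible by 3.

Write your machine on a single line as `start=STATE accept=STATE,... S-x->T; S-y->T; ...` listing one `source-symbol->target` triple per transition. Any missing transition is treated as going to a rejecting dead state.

start=q0; accept=q0; q0-x->q1; q0-y->q0; q1-x->q2; q1-y->q1; q2-x->q0; q2-y->q2

Keep the running count of `x`s modulo 3: each `x` advances along the cycle q0 → q1 → q2 → q0 while other symbols loop. Accept at q0.
A 3-state machine:
        x   y  
>* q0   q1  q0 
   q1   q2  q1 
   q2   q0  q2 
(> = start, * = accepting)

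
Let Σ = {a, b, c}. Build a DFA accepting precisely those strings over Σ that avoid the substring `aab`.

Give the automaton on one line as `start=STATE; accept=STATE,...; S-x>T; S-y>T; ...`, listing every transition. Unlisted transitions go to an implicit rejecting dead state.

start=s0; accept=s0,s1,s2; s0-a>s1; s0-b>s0; s0-c>s0; s1-a>s2; s1-b>s0; s1-c>s0; s2-a>s2; s2-b>s3; s2-c>s0; s3-a>s3; s3-b>s3; s3-c>s3

This is the complement of 'contains `aab`'. Use the same substring-matching states — s0 through s3 holding how much of `aab` has just been matched — but flip the accepting set: everything except the trap s3 accepts.
With 4 states:
        a   b   c  
>* s0   s1  s0  s0 
 * s1   s2  s0  s0 
 * s2   s2  s3  s0 
   s3   s3  s3  s3 
(> = start, * = accepting)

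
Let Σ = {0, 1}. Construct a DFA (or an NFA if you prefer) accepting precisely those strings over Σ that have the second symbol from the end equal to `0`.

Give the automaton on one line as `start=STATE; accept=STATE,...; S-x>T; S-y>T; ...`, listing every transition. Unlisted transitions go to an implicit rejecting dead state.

start=s0; accept=s3,s4; s0-0>s1; s0-1>s2; s1-0>s3; s1-1>s4; s2-0>s5; s2-1>s6; s3-0>s3; s3-1>s4; s4-0>s5; s4-1>s6; s5-0>s3; s5-1>s4; s6-0>s5; s6-1>s6

Because acceptance depends on a position counted from the end, the machine has to buffer the most recent 2 symbols. Make each state the string of the last up-to-2 symbols read; on input `x` shift the window left and append `x`. Accept when the buffered window has length 2 and begins with `0`.
        0   1  
>  s0   s1  s2 
   s1   s3  s4 
   s2   s5  s6 
 * s3   s3  s4 
 * s4   s5  s6 
   s5   s3  s4 
   s6   s5  s6 
(> = start, * = accepting)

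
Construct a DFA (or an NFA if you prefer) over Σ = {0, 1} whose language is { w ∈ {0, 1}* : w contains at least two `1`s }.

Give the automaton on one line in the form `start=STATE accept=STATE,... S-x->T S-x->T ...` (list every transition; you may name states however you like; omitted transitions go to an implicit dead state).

start=q0 accept=q2,q3 q0-0->q0 q0-1->q1 q1-0->q1 q1-1->q2 q2-0->q2 q2-1->q3 q3-0->q3 q3-1->q3

Count `1`s, saturating at 3: states q0 through q2 mean 0 through 2 `1`s seen; q3 means more than 2. Each `1` increments (capped at q3); other symbols loop. Accept from {q2, q3}.
With 4 states:
        0   1  
>  q0   q0  q1 
   q1   q1  q2 
 * q2   q2  q3 
 * q3   q3  q3 
(> = start, * = accepting)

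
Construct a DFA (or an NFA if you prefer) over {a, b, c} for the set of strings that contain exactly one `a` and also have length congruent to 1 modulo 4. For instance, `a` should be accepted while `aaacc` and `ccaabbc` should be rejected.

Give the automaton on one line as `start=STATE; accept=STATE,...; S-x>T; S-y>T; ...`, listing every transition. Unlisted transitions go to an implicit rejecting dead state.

start=q0; accept=q1; q0-a>q1; q0-b>q2; q0-c>q2; q1-a>q3; q1-b>q4; q1-c>q4; q2-a>q4; q2-b>q5; q2-c>q5; q3-a>q6; q3-b>q6; q3-c>q6; q4-a>q6; q4-b>q7; q4-c>q7; q5-a>q7; q5-b>q8; q5-c>q8; q6-a>q9; q6-b>q9; q6-c>q9; q7-a>q9; q7-b>q10; q7-c>q10; q8-a>q10; q8-b>q0; q8-c>q0; q9-a>q11; q9-b>q11; q9-c>q11; q10-a>q11; q10-b>q1; q10-c>q1; q11-a>q3; q11-b>q3; q11-c>q3

Build one automaton per condition and run them in lockstep. The first has 3 states tracking the count of `a`s, saturating at 2; the second has 4 states tracking the input length modulo 4. A product state is a pair (one from each), accepting exactly when both do.
12 states suffice.
          a    b    c  
>  q0     q1   q2   q2 
 * q1     q3   q4   q4 
   q2     q4   q5   q5 
   q3     q6   q6   q6 
   q4     q6   q7   q7 
   q5     q7   q8   q8 
   q6     q9   q9   q9 
   q7     q9  q10  q10 
   q8    q10   q0   q0 
   q9    q11  q11  q11 
   q10   q11   q1   q1 
   q11    q3   q3   q3 
(> = start, * = accepting)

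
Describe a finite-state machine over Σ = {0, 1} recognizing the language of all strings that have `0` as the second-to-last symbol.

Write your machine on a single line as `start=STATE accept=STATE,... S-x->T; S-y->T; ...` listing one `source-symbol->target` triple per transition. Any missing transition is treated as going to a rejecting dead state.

start=q0; accept=q3,q4; q0-0->q1; q0-1->q2; q1-0->q3; q1-1->q4; q2-0->q5; q2-1->q6; q3-0->q3; q3-1->q4; q4-0->q5; q4-1->q6; q5-0->q3; q5-1->q4; q6-0->q5; q6-1->q6

A DFA must remember the last 2 symbols (since which symbol is second-to-last isn't known until the input ends). Use one state per possible window of the last ≤2 symbols; accept from those whose window starts with `0`.
7 states suffice.
        0   1  
>  q0   q1  q2 
   q1   q3  q4 
   q2   q5  q6 
 * q3   q3  q4 
 * q4   q5  q6 
   q5   q3  q4 
   q6   q5  q6 
(> = start, * = accepting)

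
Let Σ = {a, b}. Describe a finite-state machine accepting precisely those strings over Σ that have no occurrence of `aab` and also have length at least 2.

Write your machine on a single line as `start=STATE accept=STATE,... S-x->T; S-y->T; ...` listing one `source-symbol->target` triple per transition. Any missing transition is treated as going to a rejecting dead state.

start=q0; accept=q3,q4,q5,q6,q8,q9; q0-a->q1; q0-b->q2; q1-a->q3; q1-b->q4; q2-a->q5; q2-b->q4; q3-a->q6; q3-b->q7; q4-a->q8; q4-b->q9; q5-a->q6; q5-b->q9; q6-a->q6; q6-b->q7; q7-a->q7; q7-b->q7; q8-a->q6; q8-b->q9; q9-a->q8; q9-b->q9

Run two small machines in parallel and take their product. The first has 4 states tracking partial matches of the forbidden pattern `aab`; the second has 4 states tracking the input length, saturating at 3. A product state is a pair (one from each), accepting exactly when both do.
A 10-state machine:
        a   b  
>  q0   q1  q2 
   q1   q3  q4 
   q2   q5  q4 
 * q3   q6  q7 
 * q4   q8  q9 
 * q5   q6  q9 
 * q6   q6  q7 
   q7   q7  q7 
 * q8   q6  q9 
 * q9   q8  q9 
(> = start, * = accepting)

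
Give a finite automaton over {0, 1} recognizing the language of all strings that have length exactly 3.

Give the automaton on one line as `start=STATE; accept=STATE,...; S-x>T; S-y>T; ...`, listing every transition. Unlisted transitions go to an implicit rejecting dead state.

Count input length up to 4: every symbol moves from S0 toward S4, which means 'more than 3' and absorbs. Accept from {S3}.
With 5 states:
        0   1  
>  S0   S1  S1 
   S1   S2  S2 
   S2   S3  S3 
 * S3   S4  S4 
   S4   S4  S4 
(> = start, * = accepting)

start=S0; accept=S3; S0-0>S1; S0-1>S1; S1-0>S2; S1-1>S2; S2-0>S3; S2-1>S3; S3-0>S4; S3-1>S4; S4-0>S4; S4-1>S4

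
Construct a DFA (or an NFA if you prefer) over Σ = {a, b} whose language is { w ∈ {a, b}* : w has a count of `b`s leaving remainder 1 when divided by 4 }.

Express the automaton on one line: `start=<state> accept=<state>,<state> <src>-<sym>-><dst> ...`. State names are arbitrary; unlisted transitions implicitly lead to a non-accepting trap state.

The only thing that matters is how many `b`s have appeared, reduced mod 4. Use one state per residue: q0 for 0, …, q3 for 3. Reading `b` moves to the next residue; anything else stays put. q1 is accepting.
A 4-state machine:
        a   b  
>  q0   q0  q1 
 * q1   q1  q2 
   q2   q2  q3 
   q3   q3  q0 
(> = start, * = accepting)

start=q0 accept=q1 q0-a->q0 q0-b->q1 q1-a->q1 q1-b->q2 q2-a->q2 q2-b->q3 q3-a->q3 q3-b->q0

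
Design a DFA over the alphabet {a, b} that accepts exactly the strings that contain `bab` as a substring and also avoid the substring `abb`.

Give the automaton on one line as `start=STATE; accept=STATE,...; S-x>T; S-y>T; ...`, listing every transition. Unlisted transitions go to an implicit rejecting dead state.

Run two small machines in parallel and take their product. The first has 4 states tracking whether and how much of `bab` has been seen; the second has 4 states tracking partial matches of the forbidden pattern `abb`. A product state is a pair (one from each), accepting exactly when both do.
          a    b  
>  s0     s1   s2 
   s1     s1   s3 
   s2     s4   s2 
   s3     s4   s5 
   s4     s1   s6 
   s5     s7   s5 
 * s6     s8   s9 
   s7    s10   s9 
 * s8     s8   s6 
   s9     s9   s9 
   s10   s10   s5 
(> = start, * = accepting)

start=s0; accept=s6,s8; s0-a>s1; s0-b>s2; s1-a>s1; s1-b>s3; s2-a>s4; s2-b>s2; s3-a>s4; s3-b>s5; s4-a>s1; s4-b>s6; s5-a>s7; s5-b>s5; s6-a>s8; s6-b>s9; s7-a>s10; s7-b>s9; s8-a>s8; s8-b>s6; s9-a>s9; s9-b>s9; s10-a>s10; s10-b>s5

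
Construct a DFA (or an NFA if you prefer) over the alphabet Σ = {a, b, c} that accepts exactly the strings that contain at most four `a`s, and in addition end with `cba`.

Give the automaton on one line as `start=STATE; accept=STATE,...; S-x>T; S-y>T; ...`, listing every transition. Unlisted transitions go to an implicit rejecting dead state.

Build one automaton per condition and run them in lockstep. The first has 6 states tracking the count of `a`s, saturating at 5; the second has 4 states tracking how much of the suffix `cba` has currently been matched. A product state is a pair (one from each), accepting exactly when both do. Equivalent product states are then merged.
          a    b    c  
>  s0     s1   s0   s2 
   s1     s3   s1   s4 
   s2     s1   s5   s2 
   s3     s6   s3   s7 
   s4     s3   s8   s4 
   s5     s9   s0   s2 
   s6    s10   s6  s11 
   s7     s6  s12   s7 
   s8    s13   s1   s4 
 * s9     s3   s1   s4 
   s10   s10  s10  s10 
   s11   s10  s14  s11 
   s12   s15   s3   s7 
 * s13    s6   s3   s7 
   s14   s16   s6  s11 
 * s15   s10   s6  s11 
 * s16   s10  s10  s10 
(> = start, * = accepting)

start=s0; accept=s9,s13,s15,s16; s0-a>s1; s0-b>s0; s0-c>s2; s1-a>s3; s1-b>s1; s1-c>s4; s2-a>s1; s2-b>s5; s2-c>s2; s3-a>s6; s3-b>s3; s3-c>s7; s4-a>s3; s4-b>s8; s4-c>s4; s5-a>s9; s5-b>s0; s5-c>s2; s6-a>s10; s6-b>s6; s6-c>s11; s7-a>s6; s7-b>s12; s7-c>s7; s8-a>s13; s8-b>s1; s8-c>s4; s9-a>s3; s9-b>s1; s9-c>s4; s10-a>s10; s10-b>s10; s10-c>s10; s11-a>s10; s11-b>s14; s11-c>s11; s12-a>s15; s12-b>s3; s12-c>s7; s13-a>s6; s13-b>s3; s13-c>s7; s14-a>s16; s14-b>s6; s14-c>s11; s15-a>s10; s15-b>s6; s15-c>s11; s16-a>s10; s16-b>s10; s16-c>s10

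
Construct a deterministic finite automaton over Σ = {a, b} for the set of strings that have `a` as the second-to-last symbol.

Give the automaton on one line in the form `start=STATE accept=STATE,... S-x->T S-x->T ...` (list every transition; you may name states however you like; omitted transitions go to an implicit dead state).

start=q0 accept=q3,q4 q0-a->q1 q0-b->q2 q1-a->q3 q1-b->q4 q2-a->q5 q2-b->q6 q3-a->q3 q3-b->q4 q4-a->q5 q4-b->q6 q5-a->q3 q5-b->q4 q6-a->q5 q6-b->q6

Because acceptance depends on a position counted from the end, the machine has to buffer the most recent 2 symbols. Make each state the string of the last up-to-2 symbols read; on input `x` shift the window left and append `x`. Accept when the buffered window has length 2 and begins with `a`.
A 7-state machine:
        a   b  
>  q0   q1  q2 
   q1   q3  q4 
   q2   q5  q6 
 * q3   q3  q4 
 * q4   q5  q6 
   q5   q3  q4 
   q6   q5  q6 
(> = start, * = accepting)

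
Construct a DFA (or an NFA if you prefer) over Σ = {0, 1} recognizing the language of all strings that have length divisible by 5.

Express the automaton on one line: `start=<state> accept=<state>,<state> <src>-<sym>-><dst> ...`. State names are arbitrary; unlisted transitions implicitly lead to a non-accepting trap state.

Only the length mod 5 matters, so use a 5-cycle: from any state, every input symbol moves to the next state, wrapping q4 back to q0. Mark q0 accepting.
5 states suffice.
        0   1  
>* q0   q1  q1 
   q1   q2  q2 
   q2   q3  q3 
   q3   q4  q4 
   q4   q0  q0 
(> = start, * = accepting)

start=q0 accept=q0 q0-0->q1 q0-1->q1 q1-0->q2 q1-1->q2 q2-0->q3 q2-1->q3 q3-0->q4 q3-1->q4 q4-0->q0 q4-1->q0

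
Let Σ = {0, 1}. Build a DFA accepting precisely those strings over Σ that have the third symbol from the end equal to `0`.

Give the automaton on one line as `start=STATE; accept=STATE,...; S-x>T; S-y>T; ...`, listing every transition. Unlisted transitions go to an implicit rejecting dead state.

A DFA must remember the last 3 symbols (since which symbol is third-to-last isn't known until the input ends). Use one state per possible window of the last ≤3 symbols; accept from those whose window starts with `0`.
          0    1  
>  q0     q1   q2 
   q1     q3   q4 
   q2     q5   q6 
   q3     q7   q8 
   q4     q9  q10 
   q5    q11  q12 
   q6    q13  q14 
 * q7     q7   q8 
 * q8     q9  q10 
 * q9    q11  q12 
 * q10   q13  q14 
   q11    q7   q8 
   q12    q9  q10 
   q13   q11  q12 
   q14   q13  q14 
(> = start, * = accepting)

start=q0; accept=q7,q8,q9,q10; q0-0>q1; q0-1>q2; q1-0>q3; q1-1>q4; q2-0>q5; q2-1>q6; q3-0>q7; q3-1>q8; q4-0>q9; q4-1>q10; q5-0>q11; q5-1>q12; q6-0>q13; q6-1>q14; q7-0>q7; q7-1>q8; q8-0>q9; q8-1>q10; q9-0>q11; q9-1>q12; q10-0>q13; q10-1>q14; q11-0>q7; q11-1>q8; q12-0>q9; q12-1>q10; q13-0>q11; q13-1>q12; q14-0>q13; q14-1>q14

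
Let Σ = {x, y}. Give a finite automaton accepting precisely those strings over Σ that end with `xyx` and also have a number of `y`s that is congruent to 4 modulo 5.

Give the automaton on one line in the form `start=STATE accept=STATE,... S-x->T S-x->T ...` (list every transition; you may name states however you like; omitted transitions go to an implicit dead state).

start=s0 accept=s17 s0-x->s1 s0-y->s2 s1-x->s1 s1-y->s3 s2-x->s4 s2-y->s5 s3-x->s6 s3-y->s5 s4-x->s4 s4-y->s7 s5-x->s8 s5-y->s9 s6-x->s4 s6-y->s7 s7-x->s10 s7-y->s9 s8-x->s8 s8-y->s11 s9-x->s12 s9-y->s13 s10-x->s8 s10-y->s11 s11-x->s14 s11-y->s13 s12-x->s12 s12-y->s15 s13-x->s16 s13-y->s0 s14-x->s12 s14-y->s15 s15-x->s17 s15-y->s0 s16-x->s16 s16-y->s18 s17-x->s16 s17-y->s18 s18-x->s19 s18-y->s2 s19-x->s1 s19-y->s3

Handle the two conditions separately and then intersect. The first has 4 states tracking how much of the suffix `xyx` has currently been matched; the second has 5 states tracking the count of `y`s modulo 5. A product state is a pair (one from each), accepting exactly when both do.
20 states suffice.
          x    y  
>  s0     s1   s2 
   s1     s1   s3 
   s2     s4   s5 
   s3     s6   s5 
   s4     s4   s7 
   s5     s8   s9 
   s6     s4   s7 
   s7    s10   s9 
   s8     s8  s11 
   s9    s12  s13 
   s10    s8  s11 
   s11   s14  s13 
   s12   s12  s15 
   s13   s16   s0 
   s14   s12  s15 
   s15   s17   s0 
   s16   s16  s18 
 * s17   s16  s18 
   s18   s19   s2 
   s19    s1   s3 
(> = start, * = accepting)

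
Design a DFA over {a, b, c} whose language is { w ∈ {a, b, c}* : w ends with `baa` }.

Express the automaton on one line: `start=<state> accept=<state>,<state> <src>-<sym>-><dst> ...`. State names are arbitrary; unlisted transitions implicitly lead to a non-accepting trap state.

Remember how much of `baa` the current input suffix matches. State s0 means no match yet; s1 means the last symbol is `b`; s2 means the last 2 symbols are `ba`; s3 means the last 3 symbols are `baa`. Only s3 accepts. On a mismatch, fall back to the longest proper suffix that is still a prefix of `baa`.
With 4 states:
        a   b   c  
>  s0   s0  s1  s0 
   s1   s2  s1  s0 
   s2   s3  s1  s0 
 * s3   s0  s1  s0 
(> = start, * = accepting)

start=s0 accept=s3 s0-a->s0 s0-b->s1 s0-c->s0 s1-a->s2 s1-b->s1 s1-c->s0 s2-a->s3 s2-b->s1 s2-c->s0 s3-a->s0 s3-b->s1 s3-c->s0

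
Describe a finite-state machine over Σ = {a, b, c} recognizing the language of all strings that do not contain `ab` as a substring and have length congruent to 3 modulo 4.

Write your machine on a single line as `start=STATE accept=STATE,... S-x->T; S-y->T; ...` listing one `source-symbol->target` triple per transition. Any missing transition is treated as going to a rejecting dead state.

start=s0; accept=s6,s7; s0-a->s1; s0-b->s2; s0-c->s2; s1-a->s3; s1-b->s4; s1-c->s5; s2-a->s3; s2-b->s5; s2-c->s5; s3-a->s6; s3-b->s4; s3-c->s7; s4-a->s4; s4-b->s4; s4-c->s4; s5-a->s6; s5-b->s7; s5-c->s7; s6-a->s8; s6-b->s4; s6-c->s0; s7-a->s8; s7-b->s0; s7-c->s0; s8-a->s1; s8-b->s4; s8-c->s2

Run two small machines in parallel and take their product. One (3 states) tracks partial matches of the forbidden pattern `ab`; the other (4 states) tracks the input length modulo 4. Each combined state is a pair, one component from each; accept when both components accept. Equivalent product states are then merged.
A 9-state machine:
        a   b   c  
>  s0   s1  s2  s2 
   s1   s3  s4  s5 
   s2   s3  s5  s5 
   s3   s6  s4  s7 
   s4   s4  s4  s4 
   s5   s6  s7  s7 
 * s6   s8  s4  s0 
 * s7   s8  s0  s0 
   s8   s1  s4  s2 
(> = start, * = accepting)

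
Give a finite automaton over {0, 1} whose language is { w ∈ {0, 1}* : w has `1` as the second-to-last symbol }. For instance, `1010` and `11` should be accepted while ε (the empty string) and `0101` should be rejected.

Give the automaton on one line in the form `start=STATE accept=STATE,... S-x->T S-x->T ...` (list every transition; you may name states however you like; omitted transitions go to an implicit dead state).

A DFA must remember the last 2 symbols (since which symbol is second-to-last isn't known until the input ends). Use one state per possible window of the last ≤2 symbols; accept from those whose window starts with `1`.
        0   1  
>  S0   S1  S2 
   S1   S3  S4 
   S2   S5  S6 
   S3   S3  S4 
   S4   S5  S6 
 * S5   S3  S4 
 * S6   S5  S6 
(> = start, * = accepting)

start=S0 accept=S5,S6 S0-0->S1 S0-1->S2 S1-0->S3 S1-1->S4 S2-0->S5 S2-1->S6 S3-0->S3 S3-1->S4 S4-0->S5 S4-1->S6 S5-0->S3 S5-1->S4 S6-0->S5 S6-1->S6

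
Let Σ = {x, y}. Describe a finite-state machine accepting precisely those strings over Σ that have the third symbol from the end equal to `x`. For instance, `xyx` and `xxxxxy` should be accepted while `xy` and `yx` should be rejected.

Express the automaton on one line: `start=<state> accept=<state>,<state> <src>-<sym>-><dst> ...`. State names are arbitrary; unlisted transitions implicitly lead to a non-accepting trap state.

start=q0 accept=q7,q8,q9,q10 q0-x->q1 q0-y->q2 q1-x->q3 q1-y->q4 q2-x->q5 q2-y->q6 q3-x->q7 q3-y->q8 q4-x->q9 q4-y->q10 q5-x->q11 q5-y->q12 q6-x->q13 q6-y->q14 q7-x->q7 q7-y->q8 q8-x->q9 q8-y->q10 q9-x->q11 q9-y->q12 q10-x->q13 q10-y->q14 q11-x->q7 q11-y->q8 q12-x->q9 q12-y->q10 q13-x->q11 q13-y->q12 q14-x->q13 q14-y->q14

Because acceptance depends on a position counted from the end, the machine has to buffer the most recent 3 symbols. Make each state the string of the last up-to-3 symbols read; on input `x` shift the window left and append `x`. Accept when the buffered window has length 3 and begins with `x`.
          x    y  
>  q0     q1   q2 
   q1     q3   q4 
   q2     q5   q6 
   q3     q7   q8 
   q4     q9  q10 
   q5    q11  q12 
   q6    q13  q14 
 * q7     q7   q8 
 * q8     q9  q10 
 * q9    q11  q12 
 * q10   q13  q14 
   q11    q7   q8 
   q12    q9  q10 
   q13   q11  q12 
   q14   q13  q14 
(> = start, * = accepting)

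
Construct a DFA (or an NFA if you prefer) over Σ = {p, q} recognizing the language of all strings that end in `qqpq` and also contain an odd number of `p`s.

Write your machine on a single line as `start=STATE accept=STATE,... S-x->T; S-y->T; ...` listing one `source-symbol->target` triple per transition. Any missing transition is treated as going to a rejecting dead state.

start=s0; accept=s8; s0-p->s1; s0-q->s2; s1-p->s0; s1-q->s3; s2-p->s1; s2-q->s4; s3-p->s0; s3-q->s5; s4-p->s6; s4-q->s4; s5-p->s7; s5-q->s5; s6-p->s0; s6-q->s8; s7-p->s1; s7-q->s9; s8-p->s0; s8-q->s5; s9-p->s1; s9-q->s4

Handle the two conditions separately and then intersect. One (5 states) tracks how much of the suffix `qqpq` has currently been matched; the other (2 states) tracks the count of `p`s modulo 2. Each combined state is a pair, one component from each; accept when both components accept.
A 10-state machine:
        p   q  
>  s0   s1  s2 
   s1   s0  s3 
   s2   s1  s4 
   s3   s0  s5 
   s4   s6  s4 
   s5   s7  s5 
   s6   s0  s8 
   s7   s1  s9 
 * s8   s0  s5 
   s9   s1  s4 
(> = start, * = accepting)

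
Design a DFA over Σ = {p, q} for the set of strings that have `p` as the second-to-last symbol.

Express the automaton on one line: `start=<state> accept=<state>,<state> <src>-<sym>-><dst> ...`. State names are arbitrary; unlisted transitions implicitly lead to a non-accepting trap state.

start=S0 accept=S3,S4 S0-p->S1 S0-q->S2 S1-p->S3 S1-q->S4 S2-p->S5 S2-q->S6 S3-p->S3 S3-q->S4 S4-p->S5 S4-q->S6 S5-p->S3 S5-q->S4 S6-p->S5 S6-q->S6

Because acceptance depends on a position counted from the end, the machine has to buffer the most recent 2 symbols. Make each state the string of the last up-to-2 symbols read; on input `x` shift the window left and append `x`. Accept when the buffered window has length 2 and begins with `p`.
With 7 states:
        p   q  
>  S0   S1  S2 
   S1   S3  S4 
   S2   S5  S6 
 * S3   S3  S4 
 * S4   S5  S6 
   S5   S3  S4 
   S6   S5  S6 
(> = start, * = accepting)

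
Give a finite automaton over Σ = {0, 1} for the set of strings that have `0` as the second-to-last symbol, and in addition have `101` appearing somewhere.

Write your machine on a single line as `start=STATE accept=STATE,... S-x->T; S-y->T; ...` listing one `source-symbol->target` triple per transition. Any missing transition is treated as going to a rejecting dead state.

Run two small machines in parallel and take their product. One (7 states) tracks the last 2 symbols read; the other (4 states) tracks whether and how much of `101` has been seen. Each combined state is a pair, one component from each; accept when both components accept.
11 states suffice.
          0    1  
>  s0     s1   s2 
   s1     s3   s4 
   s2     s5   s6 
   s3     s3   s4 
   s4     s5   s6 
   s5     s3   s7 
   s6     s5   s6 
 * s7     s8   s9 
   s8    s10   s7 
   s9     s8   s9 
 * s10   s10   s7 
(> = start, * = accepting)

start=s0; accept=s7,s10; s0-0->s1; s0-1->s2; s1-0->s3; s1-1->s4; s2-0->s5; s2-1->s6; s3-0->s3; s3-1->s4; s4-0->s5; s4-1->s6; s5-0->s3; s5-1->s7; s6-0->s5; s6-1->s6; s7-0->s8; s7-1->s9; s8-0->s10; s8-1->s7; s9-0->s8; s9-1->s9; s10-0->s10; s10-1->s7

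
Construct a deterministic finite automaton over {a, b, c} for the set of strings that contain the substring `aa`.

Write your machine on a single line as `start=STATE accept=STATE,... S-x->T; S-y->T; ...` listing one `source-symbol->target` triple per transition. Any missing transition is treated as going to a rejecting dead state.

States q0..q1 record the length of the longest prefix of `aa` that matches the current input suffix. Reaching q2 means `aa` has been seen, and we stay there forever. Accept from q2.
3 states suffice.
        a   b   c  
>  q0   q1  q0  q0 
   q1   q2  q0  q0 
 * q2   q2  q2  q2 
(> = start, * = accepting)

start=q0; accept=q2; q0-a->q1; q0-b->q0; q0-c->q0; q1-a->q2; q1-b->q0; q1-c->q0; q2-a->q2; q2-b->q2; q2-c->q2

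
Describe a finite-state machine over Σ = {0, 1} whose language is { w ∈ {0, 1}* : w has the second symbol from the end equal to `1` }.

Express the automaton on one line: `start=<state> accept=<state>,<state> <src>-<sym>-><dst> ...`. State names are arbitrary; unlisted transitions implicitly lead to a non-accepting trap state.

start=q0 accept=q5,q6 q0-0->q1 q0-1->q2 q1-0->q3 q1-1->q4 q2-0->q5 q2-1->q6 q3-0->q3 q3-1->q4 q4-0->q5 q4-1->q6 q5-0->q3 q5-1->q4 q6-0->q5 q6-1->q6

Because acceptance depends on a position counted from the end, the machine has to buffer the most recent 2 symbols. Make each state the string of the last up-to-2 symbols read; on input `x` shift the window left and append `x`. Accept when the buffered window has length 2 and begins with `1`.
7 states suffice.
        0   1  
>  q0   q1  q2 
   q1   q3  q4 
   q2   q5  q6 
   q3   q3  q4 
   q4   q5  q6 
 * q5   q3  q4 
 * q6   q5  q6 
(> = start, * = accepting)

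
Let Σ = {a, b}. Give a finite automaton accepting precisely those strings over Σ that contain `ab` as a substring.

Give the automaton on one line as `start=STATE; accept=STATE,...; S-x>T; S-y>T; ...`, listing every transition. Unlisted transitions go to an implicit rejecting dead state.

start=q0; accept=q2; q0-a>q1; q0-b>q0; q1-a>q1; q1-b>q2; q2-a>q2; q2-b>q2

States q0..q1 record the length of the longest prefix of `ab` that matches the current input suffix. Reaching q2 means `ab` has been seen, and we stay there forever. Accept from q2.
With 3 states:
        a   b  
>  q0   q1  q0 
   q1   q1  q2 
 * q2   q2  q2 
(> = start, * = accepting)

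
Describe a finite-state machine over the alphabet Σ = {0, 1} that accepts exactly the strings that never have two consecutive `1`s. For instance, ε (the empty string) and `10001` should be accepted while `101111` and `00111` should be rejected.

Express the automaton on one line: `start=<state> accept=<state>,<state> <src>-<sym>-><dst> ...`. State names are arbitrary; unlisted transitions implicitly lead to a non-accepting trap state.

start=q0 accept=q0,q1 q0-0->q0 q0-1->q1 q1-0->q0 q1-1->q2 q2-0->q2 q2-1->q2

This is the complement of 'contains `11`'. Use the same substring-matching states — q0 through q2 holding how much of `11` has just been matched — but flip the accepting set: everything except the trap q2 accepts.
With 3 states:
        0   1  
>* q0   q0  q1 
 * q1   q0  q2 
   q2   q2  q2 
(> = start, * = accepting)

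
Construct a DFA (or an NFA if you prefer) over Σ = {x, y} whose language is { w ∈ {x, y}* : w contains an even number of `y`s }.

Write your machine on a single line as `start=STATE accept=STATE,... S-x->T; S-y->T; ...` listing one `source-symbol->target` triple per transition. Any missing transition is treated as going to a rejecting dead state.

start=S0; accept=S0; S0-x->S0; S0-y->S1; S1-x->S1; S1-y->S0

Keep the running count of `y`s modulo 2: each `y` advances along the cycle S0 → S1 → S0 while other symbols loop. Accept at S0.
With 2 states:
        x   y  
>* S0   S0  S1 
   S1   S1  S0 
(> = start, * = accepting)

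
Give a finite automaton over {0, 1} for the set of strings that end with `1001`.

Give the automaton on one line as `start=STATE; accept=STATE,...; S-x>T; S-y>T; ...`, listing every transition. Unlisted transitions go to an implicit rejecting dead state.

Let each state record the length of the longest suffix of the input read so far that is also a prefix of `1001`. s1 means the last symbol is `1`; s2 means the last 2 symbols are `10`; s3 means the last 3 symbols are `100`; s4 means the last 4 symbols are `1001`. Accept only at s4, where the string currently ends in `1001`.
5 states suffice.
        0   1  
>  s0   s0  s1 
   s1   s2  s1 
   s2   s3  s1 
   s3   s0  s4 
 * s4   s2  s1 
(> = start, * = accepting)

start=s0; accept=s4; s0-0>s0; s0-1>s1; s1-0>s2; s1-1>s1; s2-0>s3; s2-1>s1; s3-0>s0; s3-1>s4; s4-0>s2; s4-1>s1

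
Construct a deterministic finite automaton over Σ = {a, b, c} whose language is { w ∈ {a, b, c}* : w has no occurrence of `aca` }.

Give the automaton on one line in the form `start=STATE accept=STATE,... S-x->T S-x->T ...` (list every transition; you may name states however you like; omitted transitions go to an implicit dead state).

Track partial matches of the forbidden pattern `aca`. State q3 is a dead state reached once `aca` has occurred; every other state accepts. q0 means no part of `aca` is currently matched.
With 4 states:
        a   b   c  
>* q0   q1  q0  q0 
 * q1   q1  q0  q2 
 * q2   q3  q0  q0 
   q3   q3  q3  q3 
(> = start, * = accepting)

start=q0 accept=q0,q1,q2 q0-a->q1 q0-b->q0 q0-c->q0 q1-a->q1 q1-b->q0 q1-c->q2 q2-a->q3 q2-b->q0 q2-c->q0 q3-a->q3 q3-b->q3 q3-c->q3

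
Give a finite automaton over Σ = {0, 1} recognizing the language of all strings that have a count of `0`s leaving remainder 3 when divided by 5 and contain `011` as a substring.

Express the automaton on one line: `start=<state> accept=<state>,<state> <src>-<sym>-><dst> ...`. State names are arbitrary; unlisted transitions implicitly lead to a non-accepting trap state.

start=q0 accept=q12 q0-0->q1 q0-1->q0 q1-0->q2 q1-1->q3 q2-0->q4 q2-1->q5 q3-0->q2 q3-1->q6 q4-0->q7 q4-1->q8 q5-0->q4 q5-1->q9 q6-0->q9 q6-1->q6 q7-0->q10 q7-1->q11 q8-0->q7 q8-1->q12 q9-0->q12 q9-1->q9 q10-0->q1 q10-1->q13 q11-0->q10 q11-1->q14 q12-0->q14 q12-1->q12 q13-0->q1 q13-1->q15 q14-0->q15 q14-1->q14 q15-0->q6 q15-1->q15

Run two small machines in parallel and take their product. One (5 states) tracks the count of `0`s modulo 5; the other (4 states) tracks whether and how much of `011` has been seen. Each combined state is a pair, one component from each; accept when both components accept.
A 16-state machine:
          0    1  
>  q0     q1   q0 
   q1     q2   q3 
   q2     q4   q5 
   q3     q2   q6 
   q4     q7   q8 
   q5     q4   q9 
   q6     q9   q6 
   q7    q10  q11 
   q8     q7  q12 
   q9    q12   q9 
   q10    q1  q13 
   q11   q10  q14 
 * q12   q14  q12 
   q13    q1  q15 
   q14   q15  q14 
   q15    q6  q15 
(> = start, * = accepting)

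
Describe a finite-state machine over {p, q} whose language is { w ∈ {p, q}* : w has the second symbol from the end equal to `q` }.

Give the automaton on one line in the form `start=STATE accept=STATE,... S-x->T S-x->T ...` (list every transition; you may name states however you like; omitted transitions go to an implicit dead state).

start=S0 accept=S5,S6 S0-p->S1 S0-q->S2 S1-p->S3 S1-q->S4 S2-p->S5 S2-q->S6 S3-p->S3 S3-q->S4 S4-p->S5 S4-q->S6 S5-p->S3 S5-q->S4 S6-p->S5 S6-q->S6

A DFA must remember the last 2 symbols (since which symbol is second-to-last isn't known until the input ends). Use one state per possible window of the last ≤2 symbols; accept from those whose window starts with `q`.
A 7-state machine:
        p   q  
>  S0   S1  S2 
   S1   S3  S4 
   S2   S5  S6 
   S3   S3  S4 
   S4   S5  S6 
 * S5   S3  S4 
 * S6   S5  S6 
(> = start, * = accepting)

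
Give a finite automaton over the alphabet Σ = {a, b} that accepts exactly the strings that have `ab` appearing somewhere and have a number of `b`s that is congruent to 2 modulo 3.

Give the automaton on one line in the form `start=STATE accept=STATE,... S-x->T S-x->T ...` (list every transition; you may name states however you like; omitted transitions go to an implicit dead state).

start=q0 accept=q6 q0-a->q1 q0-b->q2 q1-a->q1 q1-b->q3 q2-a->q4 q2-b->q5 q3-a->q3 q3-b->q6 q4-a->q4 q4-b->q6 q5-a->q7 q5-b->q0 q6-a->q6 q6-b->q8 q7-a->q7 q7-b->q8 q8-a->q8 q8-b->q3

Handle the two conditions separately and then intersect. One (3 states) tracks whether and how much of `ab` has been seen; the other (3 states) tracks the count of `b`s modulo 3. Each combined state is a pair, one component from each; accept when both components accept.
With 9 states:
        a   b  
>  q0   q1  q2 
   q1   q1  q3 
   q2   q4  q5 
   q3   q3  q6 
   q4   q4  q6 
   q5   q7  q0 
 * q6   q6  q8 
   q7   q7  q8 
   q8   q8  q3 
(> = start, * = accepting)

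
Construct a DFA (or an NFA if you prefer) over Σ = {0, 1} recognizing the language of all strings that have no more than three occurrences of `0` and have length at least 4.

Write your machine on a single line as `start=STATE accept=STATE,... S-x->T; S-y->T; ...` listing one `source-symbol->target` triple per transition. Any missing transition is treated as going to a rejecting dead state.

start=A; accept=L,M,N,O,Q,R,S,T; A-0->B; A-1->C; B-0->D; B-1->E; C-0->E; C-1->F; D-0->G; D-1->H; E-0->H; E-1->I; F-0->I; F-1->J; G-0->K; G-1->L; H-0->L; H-1->M; I-0->M; I-1->N; J-0->N; J-1->O; K-0->P; K-1->P; L-0->P; L-1->Q; M-0->Q; M-1->R; N-0->R; N-1->S; O-0->S; O-1->T; P-0->P; P-1->P; Q-0->P; Q-1->Q; R-0->Q; R-1->R; S-0->R; S-1->S; T-0->S; T-1->T

Run two small machines in parallel and take their product. The first has 5 states tracking the count of `0`s, saturating at 4; the second has 6 states tracking the input length, saturating at 5. A product state is a pair (one from each), accepting exactly when both do.
A 20-state machine:
       0  1 
>  A   B  C 
   B   D  E 
   C   E  F 
   D   G  H 
   E   H  I 
   F   I  J 
   G   K  L 
   H   L  M 
   I   M  N 
   J   N  O 
   K   P  P 
 * L   P  Q 
 * M   Q  R 
 * N   R  S 
 * O   S  T 
   P   P  P 
 * Q   P  Q 
 * R   Q  R 
 * S   R  S 
 * T   S  T 
(> = start, * = accepting)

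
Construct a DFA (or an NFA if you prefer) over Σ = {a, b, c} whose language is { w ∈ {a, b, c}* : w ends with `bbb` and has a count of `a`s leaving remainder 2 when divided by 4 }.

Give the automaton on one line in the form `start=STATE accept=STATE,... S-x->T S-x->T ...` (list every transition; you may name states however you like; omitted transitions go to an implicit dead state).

start=q0 accept=q6 q0-a->q1 q0-b->q0 q0-c->q0 q1-a->q2 q1-b->q1 q1-c->q1 q2-a->q3 q2-b->q4 q2-c->q2 q3-a->q0 q3-b->q3 q3-c->q3 q4-a->q3 q4-b->q5 q4-c->q2 q5-a->q3 q5-b->q6 q5-c->q2 q6-a->q3 q6-b->q6 q6-c->q2

Handle the two conditions separately and then intersect. The first has 4 states tracking how much of the suffix `bbb` has currently been matched; the second has 4 states tracking the count of `a`s modulo 4. A product state is a pair (one from each), accepting exactly when both do. Minimizing collapses redundant product states.
A 7-state machine:
        a   b   c  
>  q0   q1  q0  q0 
   q1   q2  q1  q1 
   q2   q3  q4  q2 
   q3   q0  q3  q3 
   q4   q3  q5  q2 
   q5   q3  q6  q2 
 * q6   q3  q6  q2 
(> = start, * = accepting)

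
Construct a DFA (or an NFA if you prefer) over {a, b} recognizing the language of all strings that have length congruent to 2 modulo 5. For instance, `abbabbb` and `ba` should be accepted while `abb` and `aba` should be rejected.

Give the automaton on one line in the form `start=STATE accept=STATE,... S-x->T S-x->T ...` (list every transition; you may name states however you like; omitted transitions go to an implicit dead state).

start=q0 accept=q2 q0-a->q1 q0-b->q1 q1-a->q2 q1-b->q2 q2-a->q3 q2-b->q3 q3-a->q4 q3-b->q4 q4-a->q0 q4-b->q0

Count input length modulo 5: every symbol advances one step around the cycle q0 → q1 → q2 → q3 → q4 → q0. Accept at q2.
        a   b  
>  q0   q1  q1 
   q1   q2  q2 
 * q2   q3  q3 
   q3   q4  q4 
   q4   q0  q0 
(> = start, * = accepting)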